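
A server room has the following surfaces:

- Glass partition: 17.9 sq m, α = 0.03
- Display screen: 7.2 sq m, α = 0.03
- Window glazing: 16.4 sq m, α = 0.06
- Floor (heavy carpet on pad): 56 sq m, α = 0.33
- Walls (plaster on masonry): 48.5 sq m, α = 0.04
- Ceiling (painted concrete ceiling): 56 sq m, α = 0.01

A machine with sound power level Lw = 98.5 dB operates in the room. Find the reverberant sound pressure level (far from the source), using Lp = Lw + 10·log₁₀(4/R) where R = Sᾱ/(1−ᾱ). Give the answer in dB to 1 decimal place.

A = 22.717 sabins; S = 202.0 sq m.
ᾱ = 22.717/202.0 = 0.1125; R = Sᾱ/(1−ᾱ) = 22.717/(1−0.1125) = 25.597 sq m.
Lp = 98.5 + 10·log₁₀(4/25.597) = 98.5 + (-8.06) = 90.4 dB.

90.4 dB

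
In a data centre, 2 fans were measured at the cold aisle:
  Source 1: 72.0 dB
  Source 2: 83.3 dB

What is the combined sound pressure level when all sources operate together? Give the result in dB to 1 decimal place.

83.6 dB

Converting to relative power and adding: 10^(72.0/10) + 10^(83.3/10) = 2.296e+08.
Combined level = 10 log₁₀(2.296e+08) = 83.6 dB.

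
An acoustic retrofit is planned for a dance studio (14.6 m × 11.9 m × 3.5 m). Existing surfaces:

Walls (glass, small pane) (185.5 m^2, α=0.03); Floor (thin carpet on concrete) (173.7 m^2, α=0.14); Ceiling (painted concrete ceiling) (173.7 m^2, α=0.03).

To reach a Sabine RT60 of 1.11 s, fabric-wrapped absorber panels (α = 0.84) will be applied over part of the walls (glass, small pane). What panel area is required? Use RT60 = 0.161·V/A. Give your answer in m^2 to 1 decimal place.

Summing Sᵢαᵢ: 5.565 + 24.318 + 5.211 → A₁ = 35.094 sabins.
Required A₂ = 0.161·608.09/1.11 = 88.200 sabins.
Absorption to add: 88.200 − 35.094 = 53.106 sabins.
Each m^2 of panel replacing the walls (glass, small pane) adds (0.84 − 0.03) = 0.81 sabins.
Panel area = 53.106 / 0.81 = 65.6 m^2.

65.6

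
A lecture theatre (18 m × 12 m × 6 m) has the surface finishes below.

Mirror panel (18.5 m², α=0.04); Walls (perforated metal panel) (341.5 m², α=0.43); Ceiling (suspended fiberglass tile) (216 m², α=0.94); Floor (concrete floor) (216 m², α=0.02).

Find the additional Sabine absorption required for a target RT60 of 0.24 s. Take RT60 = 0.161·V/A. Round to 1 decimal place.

Summing Sᵢαᵢ: 0.740 + 146.845 + 203.040 + 4.320 → A₁ = 354.945 sabins.
Target A₂ = 0.161·1296/0.24 = 869.400 sabins (V = 1296 m³).
Additional absorption ΔA = 869.400 − 354.945 = 514.5 sabins.

514.5 sabins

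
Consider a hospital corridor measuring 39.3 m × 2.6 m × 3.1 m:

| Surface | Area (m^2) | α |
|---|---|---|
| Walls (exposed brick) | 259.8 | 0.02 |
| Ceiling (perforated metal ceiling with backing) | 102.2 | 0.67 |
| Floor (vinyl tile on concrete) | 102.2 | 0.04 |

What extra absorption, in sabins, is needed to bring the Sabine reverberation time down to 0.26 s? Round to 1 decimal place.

Equivalent absorption area: A₁ = 259.8*0.02 + 102.2*0.67 + 102.2*0.04 = 77.758 m^2.
Target A₂ = 0.161·316.758/0.26 = 196.146 sabins (V = 316.758 m³).
ΔA = A₂ − A₁ = 196.146 − 77.758 = 118.4 sabins.

118.4 sabins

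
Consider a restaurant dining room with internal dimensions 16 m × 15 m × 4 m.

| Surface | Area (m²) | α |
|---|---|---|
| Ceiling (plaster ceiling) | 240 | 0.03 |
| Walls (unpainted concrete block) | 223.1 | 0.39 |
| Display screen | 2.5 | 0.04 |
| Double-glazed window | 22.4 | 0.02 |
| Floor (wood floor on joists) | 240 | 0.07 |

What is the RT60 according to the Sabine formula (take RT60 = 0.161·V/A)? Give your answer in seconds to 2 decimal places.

Summing Sᵢαᵢ: 7.200 + 87.009 + 0.100 + 0.448 + 16.800 → A = 111.557 sabins.
V = 16·15·4 = 960 m³.
RT60 = 0.161 · V / A = 0.161 × 960 / 111.557 = 1.39 s.

1.39 s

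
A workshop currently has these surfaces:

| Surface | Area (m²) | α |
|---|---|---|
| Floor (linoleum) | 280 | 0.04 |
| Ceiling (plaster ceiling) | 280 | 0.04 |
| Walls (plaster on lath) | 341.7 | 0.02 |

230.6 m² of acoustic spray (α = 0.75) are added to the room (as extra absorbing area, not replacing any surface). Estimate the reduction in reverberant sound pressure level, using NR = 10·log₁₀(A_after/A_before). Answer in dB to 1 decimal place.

8.4 dB

Total absorption A_before = 280*0.04 + 280*0.04 + 341.7*0.02
  = 11.200 + 11.200 + 6.834 = 29.234 m² sabins.
Added absorption = 230.6 × 0.75 = 172.950 sabins.
A_after = 29.234 + 172.950 = 202.184 sabins.
NR = 10·log₁₀(202.184/29.234) = 8.4 dB.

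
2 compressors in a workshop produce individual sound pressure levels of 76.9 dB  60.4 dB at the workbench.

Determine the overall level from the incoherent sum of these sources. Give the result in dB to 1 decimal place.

Σ 10^(Lᵢ/10) = 5.007e+07.
Back to dB: 10·log₁₀ Σ = 77.0 dB.

77.0 dB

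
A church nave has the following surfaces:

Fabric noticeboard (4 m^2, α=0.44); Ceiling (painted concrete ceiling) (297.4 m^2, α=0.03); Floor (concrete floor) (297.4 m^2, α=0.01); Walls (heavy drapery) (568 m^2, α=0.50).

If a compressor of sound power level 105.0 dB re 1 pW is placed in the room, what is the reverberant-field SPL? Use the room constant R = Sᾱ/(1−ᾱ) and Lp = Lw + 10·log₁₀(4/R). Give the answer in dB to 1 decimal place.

Σ(Sᵢαᵢ) = 4×0.44 + 297.4×0.03 + 297.4×0.01 + 568×0.50 = 297.656; total area S = 1166.8 m^2.
ᾱ = 297.656/1166.8 = 0.2551; R = Sᾱ/(1−ᾱ) = 297.656/(1−0.2551) = 399.592 m^2.
Lp = 105.0 + 10·log₁₀(4/399.592) = 105.0 + (-20.00) = 85.0 dB.

85.0 dB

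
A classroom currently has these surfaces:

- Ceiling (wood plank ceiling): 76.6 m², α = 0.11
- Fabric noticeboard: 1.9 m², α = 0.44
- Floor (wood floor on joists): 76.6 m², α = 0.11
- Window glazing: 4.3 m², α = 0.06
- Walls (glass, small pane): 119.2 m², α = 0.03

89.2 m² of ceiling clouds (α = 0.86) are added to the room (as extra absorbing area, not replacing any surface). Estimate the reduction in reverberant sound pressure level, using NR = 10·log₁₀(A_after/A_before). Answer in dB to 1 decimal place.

Equivalent absorption area: A_before = 76.6*0.11 + 1.9*0.44 + 76.6*0.11 + 4.3*0.06 + 119.2*0.03 = 21.522 m².
Treatment contributes 89.2·0.86 = 76.712 sabins.
New total A_after = 98.234 sabins.
NR = 10·log₁₀(98.234/21.522) = 6.6 dB.

6.6 dB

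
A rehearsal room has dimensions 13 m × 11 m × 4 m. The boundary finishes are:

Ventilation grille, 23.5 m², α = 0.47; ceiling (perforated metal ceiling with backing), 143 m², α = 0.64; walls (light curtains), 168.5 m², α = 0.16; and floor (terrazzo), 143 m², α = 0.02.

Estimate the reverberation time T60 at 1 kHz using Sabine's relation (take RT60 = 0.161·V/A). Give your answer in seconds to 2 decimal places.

A = Σ Sᵢαᵢ = 23.5*0.47 + 143*0.64 + 168.5*0.16 + 143*0.02 = 132.385 sabins.
Volume V = 13 × 11 × 4 = 572 m³.
Sabine: RT60 = 0.161 × 572 / 132.385 = 0.70 s.

0.70 s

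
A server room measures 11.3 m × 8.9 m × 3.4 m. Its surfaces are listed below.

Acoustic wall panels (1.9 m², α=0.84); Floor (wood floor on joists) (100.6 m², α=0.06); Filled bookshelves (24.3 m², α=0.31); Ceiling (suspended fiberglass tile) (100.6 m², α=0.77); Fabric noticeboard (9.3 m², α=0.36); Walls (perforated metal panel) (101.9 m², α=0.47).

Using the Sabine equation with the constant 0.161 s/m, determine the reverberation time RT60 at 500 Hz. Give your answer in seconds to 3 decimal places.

Total absorption A = 1.9×0.84 + 100.6×0.06 + 24.3×0.31 + 100.6×0.77 + 9.3×0.36 + 101.9×0.47
  = 1.596 + 6.036 + 7.533 + 77.462 + 3.348 + 47.893 = 143.868 m² sabins.
V = 11.3·8.9·3.4 = 341.938 m³.
Sabine: RT60 = 0.161 × 341.938 / 143.868 = 0.383 s.

0.383 sec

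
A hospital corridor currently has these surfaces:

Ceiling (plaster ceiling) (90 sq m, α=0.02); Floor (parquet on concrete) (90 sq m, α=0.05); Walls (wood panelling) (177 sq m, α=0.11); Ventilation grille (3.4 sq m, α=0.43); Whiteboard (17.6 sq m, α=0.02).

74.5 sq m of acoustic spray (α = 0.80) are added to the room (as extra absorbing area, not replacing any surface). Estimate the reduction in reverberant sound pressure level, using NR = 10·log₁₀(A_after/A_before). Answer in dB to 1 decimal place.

5.0 dB

Total absorption A_before = 90·0.02 + 90·0.05 + 177·0.11 + 3.4·0.43 + 17.6·0.02
  = 1.800 + 4.500 + 19.470 + 1.462 + 0.352 = 27.584 sq m sabins.
Treatment contributes 74.5·0.80 = 59.600 sabins.
A_after = 27.584 + 59.600 = 87.184 sabins.
NR = 10·log₁₀(87.184/27.584) = 5.0 dB.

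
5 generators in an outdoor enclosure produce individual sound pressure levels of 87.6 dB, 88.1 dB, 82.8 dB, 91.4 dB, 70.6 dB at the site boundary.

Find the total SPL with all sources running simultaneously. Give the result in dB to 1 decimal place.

Σ 10^(Lᵢ/10) = 2.804e+09.
Combined level = 10 log₁₀(2.804e+09) = 94.5 dB.

94.5 dB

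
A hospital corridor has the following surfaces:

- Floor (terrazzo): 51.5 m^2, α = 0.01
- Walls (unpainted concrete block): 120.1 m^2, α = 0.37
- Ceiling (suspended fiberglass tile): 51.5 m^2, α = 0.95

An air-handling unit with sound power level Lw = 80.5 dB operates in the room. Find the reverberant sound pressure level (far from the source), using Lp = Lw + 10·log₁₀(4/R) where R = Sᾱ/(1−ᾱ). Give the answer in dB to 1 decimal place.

Σ(Sᵢαᵢ) = 51.5×0.01 + 120.1×0.37 + 51.5×0.95 = 93.877; total area S = 223.1 m^2.
ᾱ = 0.4208, so room constant R = A/(1−ᾱ) = 162.080 m^2.
Lp = 80.5 + 10·log₁₀(4/162.080) = 80.5 + (-16.08) = 64.4 dB.

64.4 dB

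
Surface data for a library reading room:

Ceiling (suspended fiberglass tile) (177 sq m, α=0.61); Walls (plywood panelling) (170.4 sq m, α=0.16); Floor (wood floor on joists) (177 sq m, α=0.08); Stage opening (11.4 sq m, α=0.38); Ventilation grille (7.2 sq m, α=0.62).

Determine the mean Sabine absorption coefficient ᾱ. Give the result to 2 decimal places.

S = Σ Sᵢ = 177 + 170.4 + 177 + 11.4 + 7.2 = 543.0 sq m.
Σ(Sᵢαᵢ) = 177*0.61 + 170.4*0.16 + 177*0.08 + 11.4*0.38 + 7.2*0.62 = 158.190.
ᾱ = 158.190 / 543.0 = 0.29.

0.29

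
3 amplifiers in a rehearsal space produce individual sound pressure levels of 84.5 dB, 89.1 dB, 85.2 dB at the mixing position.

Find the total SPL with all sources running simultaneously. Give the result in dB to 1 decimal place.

Sum in the linear (power) domain: Σ 10^(Lᵢ/10) = 10^(84.5/10) + 10^(89.1/10) + 10^(85.2/10) = 1.426e+09.
L_total = 10·log₁₀(1.426e+09) = 91.5 dB.

91.5 dB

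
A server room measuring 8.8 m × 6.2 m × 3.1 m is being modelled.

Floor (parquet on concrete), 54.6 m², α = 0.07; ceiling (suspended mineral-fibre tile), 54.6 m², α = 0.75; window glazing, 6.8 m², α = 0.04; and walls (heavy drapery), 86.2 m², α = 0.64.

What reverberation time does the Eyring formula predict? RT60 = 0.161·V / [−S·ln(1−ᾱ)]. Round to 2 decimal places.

Total surface area S = 54.6 + 54.6 + 6.8 + 86.2 = 202.2 m².
Absorption A = 54.6×0.07 + 54.6×0.75 + 6.8×0.04 + 86.2×0.64 = 100.212 sabins.
Mean coefficient ᾱ = A/S = 0.4956.
−S·ln(1−ᾱ) = −202.2 × ln(1 − 0.4956) = 138.383.
V = 8.8 × 6.2 × 3.1 = 169.136 m³.
RT60 = 0.161 × 169.136 / 138.383 = 0.20 s.

0.20 sec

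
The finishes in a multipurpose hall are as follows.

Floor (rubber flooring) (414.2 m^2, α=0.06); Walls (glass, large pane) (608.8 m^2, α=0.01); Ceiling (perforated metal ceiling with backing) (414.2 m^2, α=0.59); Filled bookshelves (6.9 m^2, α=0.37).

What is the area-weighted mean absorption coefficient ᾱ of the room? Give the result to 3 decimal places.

S = Σ Sᵢ = 414.2 + 608.8 + 414.2 + 6.9 = 1444.1 m^2.
Weighted sum Σ Sα = 277.871.
ᾱ = 277.871 / 1444.1 = 0.192.

0.192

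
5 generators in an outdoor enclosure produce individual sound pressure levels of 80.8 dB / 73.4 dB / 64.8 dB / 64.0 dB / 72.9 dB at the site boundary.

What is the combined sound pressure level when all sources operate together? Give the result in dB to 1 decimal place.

Converting to relative power and adding: 10^(80.8/10) + 10^(73.4/10) + 10^(64.8/10) + 10^(64.0/10) + 10^(72.9/10) = 1.671e+08.
Back to dB: 10·log₁₀ Σ = 82.2 dB.

82.2 dB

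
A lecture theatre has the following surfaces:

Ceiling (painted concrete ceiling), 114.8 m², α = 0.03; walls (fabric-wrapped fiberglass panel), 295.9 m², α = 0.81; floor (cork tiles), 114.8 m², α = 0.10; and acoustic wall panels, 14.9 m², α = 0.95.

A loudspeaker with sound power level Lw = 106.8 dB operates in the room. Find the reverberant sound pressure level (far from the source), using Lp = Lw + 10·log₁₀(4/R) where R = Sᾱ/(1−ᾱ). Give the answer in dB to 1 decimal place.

85.5 dB

A = 268.758 sabins; S = 540.4 m².
ᾱ = 268.758/540.4 = 0.4973; R = Sᾱ/(1−ᾱ) = 268.758/(1−0.4973) = 534.629 m².
Lp = 106.8 + 10·log₁₀(4/534.629) = 106.8 + (-21.26) = 85.5 dB.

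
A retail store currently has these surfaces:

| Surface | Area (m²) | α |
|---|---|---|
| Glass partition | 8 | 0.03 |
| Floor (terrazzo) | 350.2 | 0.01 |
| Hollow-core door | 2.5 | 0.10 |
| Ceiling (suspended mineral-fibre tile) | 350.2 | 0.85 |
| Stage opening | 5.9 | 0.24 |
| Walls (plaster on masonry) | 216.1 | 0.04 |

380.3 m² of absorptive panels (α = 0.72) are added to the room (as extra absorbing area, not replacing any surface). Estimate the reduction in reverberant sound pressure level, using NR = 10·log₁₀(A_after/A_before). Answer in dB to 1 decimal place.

2.7 dB

Total absorption A_before = 8*0.03 + 350.2*0.01 + 2.5*0.10 + 350.2*0.85 + 5.9*0.24 + 216.1*0.04
  = 0.240 + 3.502 + 0.250 + 297.670 + 1.416 + 8.644 = 311.722 m² sabins.
Treatment contributes 380.3·0.72 = 273.816 sabins.
A_after = 311.722 + 273.816 = 585.538 sabins.
Reduction = 10 log₁₀(A_after/A_before) = 10 log₁₀(1.8784) = 2.7 dB.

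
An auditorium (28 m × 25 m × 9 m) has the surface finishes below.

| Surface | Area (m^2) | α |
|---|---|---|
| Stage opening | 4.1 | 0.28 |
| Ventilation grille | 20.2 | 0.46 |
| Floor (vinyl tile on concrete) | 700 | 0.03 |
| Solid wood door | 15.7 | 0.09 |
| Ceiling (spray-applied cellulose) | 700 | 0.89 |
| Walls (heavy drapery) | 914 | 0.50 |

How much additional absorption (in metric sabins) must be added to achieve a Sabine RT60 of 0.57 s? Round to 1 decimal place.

666.6 sabins

A₁ = Σ Sᵢαᵢ = 4.1·0.28 + 20.2·0.46 + 700·0.03 + 15.7·0.09 + 700·0.89 + 914·0.50 = 1112.853 sabins.
For T = 0.57 s, need A₂ = 0.161·V/T = 0.161·6300/0.57 = 1779.474 sabins.
ΔA = A₂ − A₁ = 1779.474 − 1112.853 = 666.6 sabins.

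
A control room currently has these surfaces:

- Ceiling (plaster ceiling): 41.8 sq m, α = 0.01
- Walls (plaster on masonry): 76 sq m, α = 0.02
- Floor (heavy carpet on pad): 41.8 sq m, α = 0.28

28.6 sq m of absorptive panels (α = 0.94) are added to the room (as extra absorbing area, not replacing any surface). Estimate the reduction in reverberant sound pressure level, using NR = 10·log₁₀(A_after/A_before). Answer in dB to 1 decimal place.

4.7 dB

Equivalent absorption area: A_before = 41.8·0.01 + 76·0.02 + 41.8·0.28 = 13.642 sq m.
Treatment contributes 28.6·0.94 = 26.884 sabins.
A_after = 13.642 + 26.884 = 40.526 sabins.
NR = 10·log₁₀(40.526/13.642) = 4.7 dB.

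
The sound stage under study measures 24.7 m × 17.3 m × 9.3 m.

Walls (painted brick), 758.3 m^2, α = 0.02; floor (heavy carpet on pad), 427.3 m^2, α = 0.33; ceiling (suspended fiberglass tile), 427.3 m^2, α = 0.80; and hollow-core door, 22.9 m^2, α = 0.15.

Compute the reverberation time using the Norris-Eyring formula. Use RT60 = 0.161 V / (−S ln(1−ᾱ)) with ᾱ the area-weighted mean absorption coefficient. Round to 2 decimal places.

Total surface area S = 758.3 + 427.3 + 427.3 + 22.9 = 1635.8 m^2.
Absorption A = 758.3·0.02 + 427.3·0.33 + 427.3·0.80 + 22.9·0.15 = 501.450 sabins.
ᾱ = 501.450 / 1635.8 = 0.3065.
Eyring denominator: −S ln(1−ᾱ) = 598.709.
V = 24.7 × 17.3 × 9.3 = 3973.983 m³.
T = 0.161·V/[−S·ln(1−ᾱ)] = 0.161·3973.983/598.709 = 1.07 s.

1.07 seconds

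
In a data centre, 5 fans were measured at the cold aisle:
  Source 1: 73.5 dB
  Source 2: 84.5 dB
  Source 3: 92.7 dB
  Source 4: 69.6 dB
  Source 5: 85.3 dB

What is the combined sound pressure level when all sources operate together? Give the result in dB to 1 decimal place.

94.0 dB

Converting to relative power and adding: 10^(73.5/10) + 10^(84.5/10) + 10^(92.7/10) + 10^(69.6/10) + 10^(85.3/10) = 2.514e+09.
L_total = 10·log₁₀(2.514e+09) = 94.0 dB.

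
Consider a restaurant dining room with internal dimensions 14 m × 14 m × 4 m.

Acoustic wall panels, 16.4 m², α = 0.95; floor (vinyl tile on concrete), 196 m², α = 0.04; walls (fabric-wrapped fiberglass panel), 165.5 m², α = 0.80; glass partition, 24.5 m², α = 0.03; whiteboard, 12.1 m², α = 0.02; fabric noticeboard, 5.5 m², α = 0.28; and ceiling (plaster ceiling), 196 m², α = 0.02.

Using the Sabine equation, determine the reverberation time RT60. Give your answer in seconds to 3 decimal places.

0.778 s

Total absorption A = 16.4*0.95 + 196*0.04 + 165.5*0.80 + 24.5*0.03 + 12.1*0.02 + 5.5*0.28 + 196*0.02
  = 15.580 + 7.840 + 132.400 + 0.735 + 0.242 + 1.540 + 3.920 = 162.257 m² sabins.
Volume V = 14 × 14 × 4 = 784 m³.
T = 0.161 V/A = 0.161·784/162.257 = 0.778 s.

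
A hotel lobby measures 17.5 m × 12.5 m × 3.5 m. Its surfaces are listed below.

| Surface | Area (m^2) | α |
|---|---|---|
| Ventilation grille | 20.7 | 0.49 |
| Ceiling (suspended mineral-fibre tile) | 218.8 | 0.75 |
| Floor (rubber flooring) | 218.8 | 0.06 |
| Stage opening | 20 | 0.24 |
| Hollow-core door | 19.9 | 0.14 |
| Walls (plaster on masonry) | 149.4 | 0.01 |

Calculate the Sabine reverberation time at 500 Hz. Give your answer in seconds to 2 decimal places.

A = Σ Sᵢαᵢ = 20.7·0.49 + 218.8·0.75 + 218.8·0.06 + 20·0.24 + 19.9·0.14 + 149.4·0.01 = 196.451 sabins.
Room volume: 765.625 m³.
Sabine: RT60 = 0.161 × 765.625 / 196.451 = 0.63 s.

0.63 seconds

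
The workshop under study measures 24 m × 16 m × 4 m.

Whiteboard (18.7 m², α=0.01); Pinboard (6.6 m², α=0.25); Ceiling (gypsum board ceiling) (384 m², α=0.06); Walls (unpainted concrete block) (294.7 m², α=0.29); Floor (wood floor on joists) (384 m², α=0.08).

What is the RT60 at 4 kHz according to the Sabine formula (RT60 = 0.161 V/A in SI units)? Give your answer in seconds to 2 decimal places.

1.75 seconds

Equivalent absorption area: A = 18.7*0.01 + 6.6*0.25 + 384*0.06 + 294.7*0.29 + 384*0.08 = 141.060 m².
V = 24·16·4 = 1536 m³.
Sabine: RT60 = 0.161 × 1536 / 141.060 = 1.75 s.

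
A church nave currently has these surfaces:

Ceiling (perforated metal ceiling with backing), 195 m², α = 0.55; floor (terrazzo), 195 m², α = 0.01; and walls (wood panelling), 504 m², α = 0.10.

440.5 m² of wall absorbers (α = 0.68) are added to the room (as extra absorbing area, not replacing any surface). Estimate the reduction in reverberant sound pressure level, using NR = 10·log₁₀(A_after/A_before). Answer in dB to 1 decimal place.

4.6 dB

Summing Sᵢαᵢ: 107.250 + 1.950 + 50.400 → A_before = 159.600 sabins.
Added absorption = 440.5 × 0.68 = 299.540 sabins.
New total A_after = 459.140 sabins.
Reduction = 10 log₁₀(A_after/A_before) = 10 log₁₀(2.8768) = 4.6 dB.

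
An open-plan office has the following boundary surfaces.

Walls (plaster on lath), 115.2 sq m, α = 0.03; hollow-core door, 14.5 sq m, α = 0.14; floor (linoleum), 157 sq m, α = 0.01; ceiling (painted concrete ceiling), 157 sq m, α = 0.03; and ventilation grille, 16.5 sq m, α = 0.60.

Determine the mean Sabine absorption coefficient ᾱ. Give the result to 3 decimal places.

0.047

Total surface area S = 460.2 sq m.
Weighted sum Σ Sα = 21.666.
ᾱ = 21.666 / 460.2 = 0.047.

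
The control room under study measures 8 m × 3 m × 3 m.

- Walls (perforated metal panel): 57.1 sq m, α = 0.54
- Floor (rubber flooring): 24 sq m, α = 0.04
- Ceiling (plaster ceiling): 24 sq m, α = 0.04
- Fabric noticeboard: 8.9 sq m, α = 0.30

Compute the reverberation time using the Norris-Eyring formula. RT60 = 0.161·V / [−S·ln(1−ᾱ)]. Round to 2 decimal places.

0.27 s

Total surface area S = 57.1 + 24 + 24 + 8.9 = 114.0 sq m.
Σ(Sᵢαᵢ) = 57.1·0.54 + 24·0.04 + 24·0.04 + 8.9·0.30 = 35.424.
ᾱ = 35.424 / 114.0 = 0.3107.
−S·ln(1−ᾱ) = −114.0 × ln(1 − 0.3107) = 42.417.
V = 8 × 3 × 3 = 72 m³.
RT60 = 0.161 × 72 / 42.417 = 0.27 s.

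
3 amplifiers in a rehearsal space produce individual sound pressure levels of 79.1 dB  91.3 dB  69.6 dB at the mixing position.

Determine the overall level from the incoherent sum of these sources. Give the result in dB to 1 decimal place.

Converting to relative power and adding: 10^(79.1/10) + 10^(91.3/10) + 10^(69.6/10) = 1.439e+09.
Back to dB: 10·log₁₀ Σ = 91.6 dB.

91.6 dB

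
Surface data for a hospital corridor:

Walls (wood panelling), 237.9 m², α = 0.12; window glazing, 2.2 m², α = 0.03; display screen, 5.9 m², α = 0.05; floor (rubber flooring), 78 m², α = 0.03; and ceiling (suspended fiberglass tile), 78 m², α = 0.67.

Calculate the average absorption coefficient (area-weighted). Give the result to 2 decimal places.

S = Σ Sᵢ = 237.9 + 2.2 + 5.9 + 78 + 78 = 402.0 m².
A = 237.9*0.12 + 2.2*0.03 + 5.9*0.05 + 78*0.03 + 78*0.67 = 83.509 sabins.
ᾱ = A/S = 0.21.

0.21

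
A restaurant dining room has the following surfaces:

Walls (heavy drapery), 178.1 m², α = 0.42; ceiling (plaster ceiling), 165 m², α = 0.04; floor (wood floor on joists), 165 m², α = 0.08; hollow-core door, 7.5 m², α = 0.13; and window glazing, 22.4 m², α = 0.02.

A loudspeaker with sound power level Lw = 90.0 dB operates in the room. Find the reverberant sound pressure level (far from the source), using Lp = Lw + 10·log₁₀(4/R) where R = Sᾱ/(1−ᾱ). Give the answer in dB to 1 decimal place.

A = 96.025 sabins; S = 538.0 m².
ᾱ = 0.1785, so room constant R = A/(1−ᾱ) = 116.890 m².
Lp = Lw + 10 log₁₀(4/R) = 90.0 -14.66 = 75.3 dB.

75.3 dB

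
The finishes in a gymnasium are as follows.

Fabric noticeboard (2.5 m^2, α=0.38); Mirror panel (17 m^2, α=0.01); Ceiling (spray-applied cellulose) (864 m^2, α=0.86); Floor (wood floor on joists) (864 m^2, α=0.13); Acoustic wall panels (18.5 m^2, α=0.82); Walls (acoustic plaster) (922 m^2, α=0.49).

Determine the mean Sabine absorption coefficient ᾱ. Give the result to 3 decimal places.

S = Σ Sᵢ = 2.5 + 17 + 864 + 864 + 18.5 + 922 = 2688.0 m^2.
Weighted sum Σ Sα = 1323.430.
ᾱ = 1323.430 / 2688.0 = 0.492.

0.492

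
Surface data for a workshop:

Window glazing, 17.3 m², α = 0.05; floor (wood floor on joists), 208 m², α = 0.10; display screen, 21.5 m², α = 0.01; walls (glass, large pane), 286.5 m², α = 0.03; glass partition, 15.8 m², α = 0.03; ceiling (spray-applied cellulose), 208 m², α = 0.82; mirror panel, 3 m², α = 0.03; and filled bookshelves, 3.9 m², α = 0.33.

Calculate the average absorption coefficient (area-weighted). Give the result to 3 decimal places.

0.266

Total surface area S = 764.0 m².
Weighted sum Σ Sα = 202.886.
ᾱ = 202.886 / 764.0 = 0.266.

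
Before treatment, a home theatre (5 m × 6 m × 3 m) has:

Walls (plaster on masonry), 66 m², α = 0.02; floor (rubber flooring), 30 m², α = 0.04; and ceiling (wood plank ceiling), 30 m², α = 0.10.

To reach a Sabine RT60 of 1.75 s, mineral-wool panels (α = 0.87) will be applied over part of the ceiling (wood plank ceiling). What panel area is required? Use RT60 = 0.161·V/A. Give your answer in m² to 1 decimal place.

3.6

Summing Sᵢαᵢ: 1.320 + 1.200 + 3.000 → A₁ = 5.520 sabins.
Required A₂ = 0.161·90/1.75 = 8.280 sabins.
ΔA needed = 8.280 − 5.520 = 2.760 sabins.
Net gain per m²: Δα = 0.87 − 0.10 = 0.77.
Area = ΔA/Δα = 2.760/0.77 = 3.6 m².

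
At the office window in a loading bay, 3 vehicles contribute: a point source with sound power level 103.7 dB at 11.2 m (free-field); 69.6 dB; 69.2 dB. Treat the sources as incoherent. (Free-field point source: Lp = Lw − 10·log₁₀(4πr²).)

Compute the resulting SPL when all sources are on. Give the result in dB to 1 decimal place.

Source at 11.2 m: Lp = 103.7 − 10·log₁₀(4π·11.2²) = 103.7 − 10·log₁₀(1576.326) = 71.7 dB.
Converting to relative power and adding: 10^(71.7/10) + 10^(69.6/10) + 10^(69.2/10) = 3.223e+07.
L_total = 10·log₁₀(3.223e+07) = 75.1 dB.

75.1 dB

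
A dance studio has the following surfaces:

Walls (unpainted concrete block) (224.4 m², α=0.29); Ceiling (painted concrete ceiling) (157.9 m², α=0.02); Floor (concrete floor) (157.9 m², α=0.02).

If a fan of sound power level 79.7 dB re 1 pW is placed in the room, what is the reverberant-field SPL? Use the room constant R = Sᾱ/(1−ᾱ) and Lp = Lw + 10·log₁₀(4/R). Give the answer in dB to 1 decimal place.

66.6 dB

A = 71.392 sabins; S = 540.2 m².
ᾱ = 71.392/540.2 = 0.1322; R = Sᾱ/(1−ᾱ) = 71.392/(1−0.1322) = 82.268 m².
Lp = Lw + 10 log₁₀(4/R) = 79.7 -13.13 = 66.6 dB.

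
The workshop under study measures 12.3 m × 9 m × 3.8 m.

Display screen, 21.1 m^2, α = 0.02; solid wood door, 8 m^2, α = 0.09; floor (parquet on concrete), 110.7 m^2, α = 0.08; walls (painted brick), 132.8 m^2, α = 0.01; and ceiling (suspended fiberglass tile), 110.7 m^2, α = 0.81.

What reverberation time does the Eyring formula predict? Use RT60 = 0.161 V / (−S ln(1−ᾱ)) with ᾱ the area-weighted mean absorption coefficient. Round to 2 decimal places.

0.58 sec

Total surface area S = 21.1 + 8 + 110.7 + 132.8 + 110.7 = 383.3 m^2.
Σ(Sᵢαᵢ) = 21.1×0.02 + 8×0.09 + 110.7×0.08 + 132.8×0.01 + 110.7×0.81 = 100.993.
Mean coefficient ᾱ = A/S = 0.2635.
Eyring denominator: −S ln(1−ᾱ) = 117.231.
V = 12.3 × 9 × 3.8 = 420.66 m³.
RT60 = 0.161 × 420.66 / 117.231 = 0.58 s.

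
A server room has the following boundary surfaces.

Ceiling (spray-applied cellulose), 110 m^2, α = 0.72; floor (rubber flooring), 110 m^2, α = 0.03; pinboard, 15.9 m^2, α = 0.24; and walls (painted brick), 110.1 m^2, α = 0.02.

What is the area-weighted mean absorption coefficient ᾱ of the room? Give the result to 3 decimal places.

S = Σ Sᵢ = 110 + 110 + 15.9 + 110.1 = 346.0 m^2.
A = 110*0.72 + 110*0.03 + 15.9*0.24 + 110.1*0.02 = 88.518 sabins.
ᾱ = A/S = 0.256.

0.256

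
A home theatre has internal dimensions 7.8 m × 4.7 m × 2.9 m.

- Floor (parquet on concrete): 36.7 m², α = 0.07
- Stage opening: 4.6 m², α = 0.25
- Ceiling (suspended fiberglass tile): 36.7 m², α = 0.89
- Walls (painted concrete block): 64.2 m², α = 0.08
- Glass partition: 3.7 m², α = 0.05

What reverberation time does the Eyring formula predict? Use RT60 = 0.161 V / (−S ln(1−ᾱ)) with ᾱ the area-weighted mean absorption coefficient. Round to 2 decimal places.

0.35 sec

S = Σ Sᵢ = 145.9 m².
Absorption A = 36.7·0.07 + 4.6·0.25 + 36.7·0.89 + 64.2·0.08 + 3.7·0.05 = 41.703 sabins.
Mean coefficient ᾱ = A/S = 0.2858.
−S·ln(1−ᾱ) = −145.9 × ln(1 − 0.2858) = 49.109.
V = 7.8 × 4.7 × 2.9 = 106.314 m³.
T = 0.161·V/[−S·ln(1−ᾱ)] = 0.161·106.314/49.109 = 0.35 s.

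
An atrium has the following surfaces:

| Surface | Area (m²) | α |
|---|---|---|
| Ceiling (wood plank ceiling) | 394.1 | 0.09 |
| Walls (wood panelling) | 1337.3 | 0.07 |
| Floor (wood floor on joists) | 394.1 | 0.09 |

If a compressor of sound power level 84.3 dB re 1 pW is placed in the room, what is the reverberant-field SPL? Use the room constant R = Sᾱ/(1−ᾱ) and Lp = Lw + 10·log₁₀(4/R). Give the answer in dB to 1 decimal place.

67.8 dB

A = 164.549 sabins; S = 2125.5 m².
ᾱ = 0.0774, so room constant R = A/(1−ᾱ) = 178.354 m².
Lp = 84.3 + 10·log₁₀(4/178.354) = 84.3 + (-16.49) = 67.8 dB.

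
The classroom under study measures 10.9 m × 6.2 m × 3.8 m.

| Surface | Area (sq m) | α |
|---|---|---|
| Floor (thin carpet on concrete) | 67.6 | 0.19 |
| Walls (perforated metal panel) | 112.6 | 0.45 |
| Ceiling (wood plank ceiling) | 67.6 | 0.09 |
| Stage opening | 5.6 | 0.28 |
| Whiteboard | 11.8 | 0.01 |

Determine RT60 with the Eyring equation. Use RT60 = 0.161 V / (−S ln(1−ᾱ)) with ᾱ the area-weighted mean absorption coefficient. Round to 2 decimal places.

S = Σ Sᵢ = 265.2 sq m.
Absorption A = 67.6×0.19 + 112.6×0.45 + 67.6×0.09 + 5.6×0.28 + 11.8×0.01 = 71.284 sabins.
Mean coefficient ᾱ = A/S = 0.2688.
Eyring denominator: −S ln(1−ᾱ) = 83.026.
V = 10.9 × 6.2 × 3.8 = 256.804 m³.
RT60 = 0.161 × 256.804 / 83.026 = 0.50 s.

0.50 s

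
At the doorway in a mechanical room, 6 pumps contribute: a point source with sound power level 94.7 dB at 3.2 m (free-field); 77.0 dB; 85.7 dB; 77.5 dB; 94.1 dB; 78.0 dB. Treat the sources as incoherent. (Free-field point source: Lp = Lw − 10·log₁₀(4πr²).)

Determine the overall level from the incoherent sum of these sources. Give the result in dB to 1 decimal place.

95.0 dB

Source at 3.2 m: Lp = 94.7 − 10·log₁₀(4π·3.2²) = 94.7 − 10·log₁₀(128.680) = 73.6 dB.
Sum in the linear (power) domain: Σ 10^(Lᵢ/10) = 10^(73.6/10) + 10^(77.0/10) + 10^(85.7/10) + 10^(77.5/10) + 10^(94.1/10) + 10^(78.0/10) = 3.134e+09.
Back to dB: 10·log₁₀ Σ = 95.0 dB.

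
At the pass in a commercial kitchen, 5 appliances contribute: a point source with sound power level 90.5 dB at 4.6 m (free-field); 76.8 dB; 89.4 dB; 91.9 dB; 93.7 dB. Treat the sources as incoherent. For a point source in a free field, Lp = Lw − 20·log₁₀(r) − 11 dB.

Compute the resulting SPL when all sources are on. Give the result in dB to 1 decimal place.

96.8 dB

Source at 4.6 m: Lp = 90.5 − 20·log₁₀(4.6) − 11 = 66.2 dB.
Σ 10^(Lᵢ/10) = 4.816e+09.
Combined level = 10 log₁₀(4.816e+09) = 96.8 dB.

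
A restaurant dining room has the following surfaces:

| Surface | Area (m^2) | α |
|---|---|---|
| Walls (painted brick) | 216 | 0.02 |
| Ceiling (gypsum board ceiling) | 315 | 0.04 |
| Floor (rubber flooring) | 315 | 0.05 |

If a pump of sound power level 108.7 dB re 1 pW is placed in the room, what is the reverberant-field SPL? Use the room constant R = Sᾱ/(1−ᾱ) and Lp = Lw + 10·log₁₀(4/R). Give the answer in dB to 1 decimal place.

99.4 dB

Σ(Sᵢαᵢ) = 216×0.02 + 315×0.04 + 315×0.05 = 32.670; total area S = 846.0 m^2.
ᾱ = 0.0386, so room constant R = A/(1−ᾱ) = 33.982 m^2.
Lp = Lw + 10 log₁₀(4/R) = 108.7 -9.29 = 99.4 dB.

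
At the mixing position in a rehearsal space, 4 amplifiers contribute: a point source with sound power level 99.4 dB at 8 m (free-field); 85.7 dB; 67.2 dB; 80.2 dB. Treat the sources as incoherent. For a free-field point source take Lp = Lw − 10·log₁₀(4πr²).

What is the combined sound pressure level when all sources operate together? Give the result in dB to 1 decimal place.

86.9 dB

Source at 8 m: Lp = 99.4 − 10·log₁₀(4π·8²) = 99.4 − 10·log₁₀(804.248) = 70.3 dB.
Converting to relative power and adding: 10^(70.3/10) + 10^(85.7/10) + 10^(67.2/10) + 10^(80.2/10) = 4.922e+08.
Combined level = 10 log₁₀(4.922e+08) = 86.9 dB.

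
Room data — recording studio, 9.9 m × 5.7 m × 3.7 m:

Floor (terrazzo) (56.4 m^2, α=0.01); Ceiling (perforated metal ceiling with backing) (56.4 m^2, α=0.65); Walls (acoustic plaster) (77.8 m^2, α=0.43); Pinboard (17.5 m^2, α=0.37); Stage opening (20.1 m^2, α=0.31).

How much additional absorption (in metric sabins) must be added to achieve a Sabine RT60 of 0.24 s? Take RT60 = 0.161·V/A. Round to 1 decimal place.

56.7 sabins

Total absorption A₁ = 56.4×0.01 + 56.4×0.65 + 77.8×0.43 + 17.5×0.37 + 20.1×0.31
  = 0.564 + 36.660 + 33.454 + 6.475 + 6.231 = 83.384 m^2 sabins.
For T = 0.24 s, need A₂ = 0.161·V/T = 0.161·208.791/0.24 = 140.064 sabins.
ΔA = A₂ − A₁ = 140.064 − 83.384 = 56.7 sabins.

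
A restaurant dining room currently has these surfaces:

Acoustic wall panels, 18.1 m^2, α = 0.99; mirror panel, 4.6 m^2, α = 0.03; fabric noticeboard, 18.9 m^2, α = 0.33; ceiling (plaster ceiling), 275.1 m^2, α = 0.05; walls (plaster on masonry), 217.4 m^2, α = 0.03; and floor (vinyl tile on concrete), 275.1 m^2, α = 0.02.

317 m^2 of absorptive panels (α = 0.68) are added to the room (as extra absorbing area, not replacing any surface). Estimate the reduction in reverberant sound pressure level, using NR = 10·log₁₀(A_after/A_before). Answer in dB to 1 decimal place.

7.2 dB

Total absorption A_before = 18.1·0.99 + 4.6·0.03 + 18.9·0.33 + 275.1·0.05 + 217.4·0.03 + 275.1·0.02
  = 17.919 + 0.138 + 6.237 + 13.755 + 6.522 + 5.502 = 50.073 m^2 sabins.
Treatment contributes 317·0.68 = 215.560 sabins.
New total A_after = 265.633 sabins.
Reduction = 10 log₁₀(A_after/A_before) = 10 log₁₀(5.3049) = 7.2 dB.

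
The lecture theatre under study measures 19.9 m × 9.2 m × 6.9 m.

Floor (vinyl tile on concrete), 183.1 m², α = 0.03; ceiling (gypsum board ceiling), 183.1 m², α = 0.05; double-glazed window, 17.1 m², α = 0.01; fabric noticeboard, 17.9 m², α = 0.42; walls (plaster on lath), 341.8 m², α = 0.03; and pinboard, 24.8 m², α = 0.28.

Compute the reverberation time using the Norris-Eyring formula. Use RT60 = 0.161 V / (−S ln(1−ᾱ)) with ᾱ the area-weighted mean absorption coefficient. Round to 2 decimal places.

S = Σ Sᵢ = 767.8 m².
Σ(Sᵢαᵢ) = 183.1×0.03 + 183.1×0.05 + 17.1×0.01 + 17.9×0.42 + 341.8×0.03 + 24.8×0.28 = 39.535.
ᾱ = 39.535 / 767.8 = 0.0515.
−S·ln(1−ᾱ) = −767.8 × ln(1 − 0.0515) = 40.596.
V = 19.9 × 9.2 × 6.9 = 1263.252 m³.
RT60 = 0.161 × 1263.252 / 40.596 = 5.01 s.

5.01 seconds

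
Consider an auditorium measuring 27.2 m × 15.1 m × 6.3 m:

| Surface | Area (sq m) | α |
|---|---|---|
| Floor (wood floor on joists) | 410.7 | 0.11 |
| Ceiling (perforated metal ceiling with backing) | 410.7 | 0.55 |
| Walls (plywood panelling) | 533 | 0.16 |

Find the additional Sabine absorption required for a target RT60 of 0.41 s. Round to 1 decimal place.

A₁ = Σ Sᵢαᵢ = 410.7·0.11 + 410.7·0.55 + 533·0.16 = 356.342 sabins.
For T = 0.41 s, need A₂ = 0.161·V/T = 0.161·2587.536/0.41 = 1016.081 sabins.
Shortfall: 1016.081 − 356.342 = 659.7 sabins.

659.7 sabins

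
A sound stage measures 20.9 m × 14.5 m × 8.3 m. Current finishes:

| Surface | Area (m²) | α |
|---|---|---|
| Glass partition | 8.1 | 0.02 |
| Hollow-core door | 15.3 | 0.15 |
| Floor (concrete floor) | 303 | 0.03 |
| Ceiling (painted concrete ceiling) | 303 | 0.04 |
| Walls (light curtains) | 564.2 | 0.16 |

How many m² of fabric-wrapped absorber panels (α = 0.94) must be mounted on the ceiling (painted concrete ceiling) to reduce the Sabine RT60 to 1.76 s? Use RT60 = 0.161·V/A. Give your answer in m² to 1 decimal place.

Equivalent absorption area: A₁ = 8.1·0.02 + 15.3·0.15 + 303·0.03 + 303·0.04 + 564.2·0.16 = 113.939 m².
V = 2515.315 m³. Target absorption A₂ = 0.161 × 2515.315 / 1.76 = 230.094 sabins.
ΔA needed = 230.094 − 113.939 = 116.155 sabins.
Each m² of panel replacing the ceiling (painted concrete ceiling) adds (0.94 − 0.04) = 0.90 sabins.
Panel area = 116.155 / 0.90 = 129.1 m².

129.1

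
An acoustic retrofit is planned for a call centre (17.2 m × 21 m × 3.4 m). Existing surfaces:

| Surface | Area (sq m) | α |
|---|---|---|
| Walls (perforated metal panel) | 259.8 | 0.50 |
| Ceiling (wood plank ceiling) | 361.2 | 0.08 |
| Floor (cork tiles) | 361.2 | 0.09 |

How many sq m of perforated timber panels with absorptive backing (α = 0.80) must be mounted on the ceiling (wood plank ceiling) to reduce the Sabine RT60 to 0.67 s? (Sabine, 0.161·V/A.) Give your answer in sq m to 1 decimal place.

144.2

A₁ = Σ Sᵢαᵢ = 259.8·0.50 + 361.2·0.08 + 361.2·0.09 = 191.304 sabins.
Required A₂ = 0.161·1228.08/0.67 = 295.106 sabins.
ΔA needed = 295.106 − 191.304 = 103.802 sabins.
Net gain per sq m: Δα = 0.80 − 0.08 = 0.72.
Panel area = 103.802 / 0.72 = 144.2 sq m.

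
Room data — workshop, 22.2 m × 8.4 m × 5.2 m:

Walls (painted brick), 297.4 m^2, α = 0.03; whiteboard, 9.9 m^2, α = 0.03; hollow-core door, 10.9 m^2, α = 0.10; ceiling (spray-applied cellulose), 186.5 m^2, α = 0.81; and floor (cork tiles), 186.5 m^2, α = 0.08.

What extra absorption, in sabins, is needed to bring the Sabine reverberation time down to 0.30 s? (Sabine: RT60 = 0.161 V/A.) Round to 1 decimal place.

Equivalent absorption area: A₁ = 297.4·0.03 + 9.9·0.03 + 10.9·0.10 + 186.5·0.81 + 186.5·0.08 = 176.294 m^2.
V = 969.696 m³. Required absorption A₂ = 0.161 × 969.696 / 0.30 = 520.404 sabins.
Shortfall: 520.404 − 176.294 = 344.1 sabins.

344.1 sabins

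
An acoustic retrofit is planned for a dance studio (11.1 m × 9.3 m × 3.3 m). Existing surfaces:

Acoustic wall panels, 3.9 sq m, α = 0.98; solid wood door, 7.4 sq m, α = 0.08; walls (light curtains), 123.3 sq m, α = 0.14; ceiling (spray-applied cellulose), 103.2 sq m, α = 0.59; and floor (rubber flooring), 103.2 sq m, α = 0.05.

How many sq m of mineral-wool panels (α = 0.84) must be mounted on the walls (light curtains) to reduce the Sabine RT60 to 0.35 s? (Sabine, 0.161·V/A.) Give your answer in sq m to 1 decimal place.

98.5

Summing Sᵢαᵢ: 3.822 + 0.592 + 17.262 + 60.888 + 5.160 → A₁ = 87.724 sabins.
Required A₂ = 0.161·340.659/0.35 = 156.703 sabins.
Absorption to add: 156.703 − 87.724 = 68.979 sabins.
Net gain per sq m: Δα = 0.84 − 0.14 = 0.70.
Area = ΔA/Δα = 68.979/0.70 = 98.5 sq m.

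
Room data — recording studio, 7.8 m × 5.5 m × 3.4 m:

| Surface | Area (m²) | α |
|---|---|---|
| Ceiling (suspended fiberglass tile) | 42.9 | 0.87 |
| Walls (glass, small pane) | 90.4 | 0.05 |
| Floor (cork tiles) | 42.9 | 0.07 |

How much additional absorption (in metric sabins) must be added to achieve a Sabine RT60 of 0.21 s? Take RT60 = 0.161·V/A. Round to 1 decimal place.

67.0 sabins

A₁ = Σ Sᵢαᵢ = 42.9×0.87 + 90.4×0.05 + 42.9×0.07 = 44.846 sabins.
V = 145.86 m³. Required absorption A₂ = 0.161 × 145.86 / 0.21 = 111.826 sabins.
Additional absorption ΔA = 111.826 − 44.846 = 67.0 sabins.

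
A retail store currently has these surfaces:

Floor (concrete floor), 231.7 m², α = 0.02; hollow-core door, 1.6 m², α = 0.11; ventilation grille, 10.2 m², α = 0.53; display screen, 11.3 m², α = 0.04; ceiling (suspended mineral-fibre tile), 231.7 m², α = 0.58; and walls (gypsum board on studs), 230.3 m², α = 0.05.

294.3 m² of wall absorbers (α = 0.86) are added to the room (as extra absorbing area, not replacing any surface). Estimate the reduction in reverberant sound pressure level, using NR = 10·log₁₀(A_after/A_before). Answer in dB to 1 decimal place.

Total absorption A_before = 231.7·0.02 + 1.6·0.11 + 10.2·0.53 + 11.3·0.04 + 231.7·0.58 + 230.3·0.05
  = 4.634 + 0.176 + 5.406 + 0.452 + 134.386 + 11.515 = 156.569 m² sabins.
Treatment contributes 294.3·0.86 = 253.098 sabins.
New total A_after = 409.667 sabins.
NR = 10·log₁₀(409.667/156.569) = 4.2 dB.

4.2 dB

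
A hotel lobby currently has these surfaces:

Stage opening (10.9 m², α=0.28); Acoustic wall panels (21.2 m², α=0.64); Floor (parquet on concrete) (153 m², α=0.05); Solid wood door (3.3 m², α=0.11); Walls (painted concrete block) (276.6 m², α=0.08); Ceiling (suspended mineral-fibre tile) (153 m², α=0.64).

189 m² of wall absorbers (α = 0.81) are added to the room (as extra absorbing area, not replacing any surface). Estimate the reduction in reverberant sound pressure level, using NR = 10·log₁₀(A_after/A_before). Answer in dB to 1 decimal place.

3.1 dB

Total absorption A_before = 10.9×0.28 + 21.2×0.64 + 153×0.05 + 3.3×0.11 + 276.6×0.08 + 153×0.64
  = 3.052 + 13.568 + 7.650 + 0.363 + 22.128 + 97.920 = 144.681 m² sabins.
Treatment contributes 189·0.81 = 153.090 sabins.
A_after = 144.681 + 153.090 = 297.771 sabins.
Reduction = 10 log₁₀(A_after/A_before) = 10 log₁₀(2.0581) = 3.1 dB.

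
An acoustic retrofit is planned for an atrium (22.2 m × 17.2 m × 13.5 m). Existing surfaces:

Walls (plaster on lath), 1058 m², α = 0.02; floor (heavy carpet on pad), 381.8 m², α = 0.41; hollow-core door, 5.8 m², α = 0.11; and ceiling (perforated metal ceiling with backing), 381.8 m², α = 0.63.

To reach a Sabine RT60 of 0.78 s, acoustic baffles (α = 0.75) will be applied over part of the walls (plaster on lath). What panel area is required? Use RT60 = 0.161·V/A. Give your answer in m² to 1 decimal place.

883.8

A₁ = Σ Sᵢαᵢ = 1058*0.02 + 381.8*0.41 + 5.8*0.11 + 381.8*0.63 = 418.870 sabins.
Required A₂ = 0.161·5154.84/0.78 = 1064.012 sabins.
ΔA needed = 1064.012 − 418.870 = 645.142 sabins.
Each m² of panel replacing the walls (plaster on lath) adds (0.75 − 0.02) = 0.73 sabins.
Area = ΔA/Δα = 645.142/0.73 = 883.8 m².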